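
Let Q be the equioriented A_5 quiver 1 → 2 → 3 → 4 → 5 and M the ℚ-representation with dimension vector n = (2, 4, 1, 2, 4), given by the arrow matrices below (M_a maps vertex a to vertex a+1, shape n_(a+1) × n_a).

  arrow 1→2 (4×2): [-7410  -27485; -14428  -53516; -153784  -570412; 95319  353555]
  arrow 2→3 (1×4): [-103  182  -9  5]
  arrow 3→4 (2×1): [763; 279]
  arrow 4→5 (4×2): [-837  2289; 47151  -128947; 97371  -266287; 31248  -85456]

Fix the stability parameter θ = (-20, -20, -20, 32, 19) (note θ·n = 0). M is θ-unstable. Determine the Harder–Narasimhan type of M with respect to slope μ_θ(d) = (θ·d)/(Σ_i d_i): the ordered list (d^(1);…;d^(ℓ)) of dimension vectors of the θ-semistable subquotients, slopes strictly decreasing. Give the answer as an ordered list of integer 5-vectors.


Barcode: M ≅ I[1,2], I[1,4], I[2,2]^2, I[4,5], I[5,5]^3. HN layers by μ_θ (4 steps, strictly decreasing):
  μ^(1)=32; μ^(2)=51/2; μ^(3)=19; μ^(4)=-20

((0, 0, 0, 1, 0); (0, 0, 0, 1, 1); (0, 0, 0, 0, 3); (2, 4, 1, 0, 0))


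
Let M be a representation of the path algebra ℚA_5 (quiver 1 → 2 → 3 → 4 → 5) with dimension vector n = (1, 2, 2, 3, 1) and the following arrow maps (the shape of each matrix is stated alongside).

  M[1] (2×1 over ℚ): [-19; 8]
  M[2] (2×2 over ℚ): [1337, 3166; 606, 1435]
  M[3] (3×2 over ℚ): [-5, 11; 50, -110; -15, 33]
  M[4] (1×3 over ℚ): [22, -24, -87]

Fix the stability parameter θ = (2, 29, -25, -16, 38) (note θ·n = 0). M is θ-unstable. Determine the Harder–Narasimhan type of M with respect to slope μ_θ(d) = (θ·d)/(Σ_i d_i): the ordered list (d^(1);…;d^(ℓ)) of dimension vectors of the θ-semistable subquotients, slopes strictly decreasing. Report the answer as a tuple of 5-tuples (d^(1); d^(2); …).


Barcode: M ≅ I[1,5], I[2,3], I[4,4]^2. HN layers by μ_θ (4 steps, strictly decreasing):
  μ^(1)=38; μ^(2)=2; μ^(3)=-5/2; μ^(4)=-16

((0, 0, 0, 0, 1); (0, 1, 1, 0, 0); (1, 1, 1, 1, 0); (0, 0, 0, 2, 0))


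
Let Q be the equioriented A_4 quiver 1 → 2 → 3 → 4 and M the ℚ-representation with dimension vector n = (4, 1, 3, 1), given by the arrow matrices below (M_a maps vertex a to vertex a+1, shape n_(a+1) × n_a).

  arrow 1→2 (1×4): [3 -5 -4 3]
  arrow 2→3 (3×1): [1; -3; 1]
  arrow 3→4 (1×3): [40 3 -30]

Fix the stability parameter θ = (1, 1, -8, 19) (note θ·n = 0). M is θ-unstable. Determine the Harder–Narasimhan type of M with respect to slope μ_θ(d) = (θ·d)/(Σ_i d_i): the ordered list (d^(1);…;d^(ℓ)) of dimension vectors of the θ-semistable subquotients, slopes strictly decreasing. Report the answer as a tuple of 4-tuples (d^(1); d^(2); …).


Via rank(M_{q-1}∘⋯∘M_p): M ≅ I[1,1]^3, I[1,4], I[3,3]^2.
μ_θ-semistable layers: μ^(1)=19; μ^(2)=1; μ^(3)=-2; μ^(4)=-8

((0, 0, 0, 1); (3, 0, 0, 0); (1, 1, 1, 0); (0, 0, 2, 0))


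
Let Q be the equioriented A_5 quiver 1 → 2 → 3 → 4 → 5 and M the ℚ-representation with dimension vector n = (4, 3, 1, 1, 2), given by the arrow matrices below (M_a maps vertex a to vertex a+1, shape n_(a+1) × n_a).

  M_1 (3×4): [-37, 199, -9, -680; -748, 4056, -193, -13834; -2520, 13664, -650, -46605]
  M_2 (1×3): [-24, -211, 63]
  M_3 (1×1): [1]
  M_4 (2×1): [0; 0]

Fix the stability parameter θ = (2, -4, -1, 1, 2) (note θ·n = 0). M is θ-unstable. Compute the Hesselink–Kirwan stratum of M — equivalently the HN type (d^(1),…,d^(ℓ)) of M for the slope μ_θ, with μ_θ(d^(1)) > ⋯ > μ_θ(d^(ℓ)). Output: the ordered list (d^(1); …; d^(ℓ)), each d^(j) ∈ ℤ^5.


Via rank(M_{q-1}∘⋯∘M_p): M ≅ I[1,1], I[1,2]^2, I[1,4], I[5,5]^2.
μ_θ-semistable layers: μ^(1)=2; μ^(2)=1; μ^(3)=-1

((1, 0, 0, 0, 2); (0, 0, 0, 1, 0); (3, 3, 1, 0, 0))


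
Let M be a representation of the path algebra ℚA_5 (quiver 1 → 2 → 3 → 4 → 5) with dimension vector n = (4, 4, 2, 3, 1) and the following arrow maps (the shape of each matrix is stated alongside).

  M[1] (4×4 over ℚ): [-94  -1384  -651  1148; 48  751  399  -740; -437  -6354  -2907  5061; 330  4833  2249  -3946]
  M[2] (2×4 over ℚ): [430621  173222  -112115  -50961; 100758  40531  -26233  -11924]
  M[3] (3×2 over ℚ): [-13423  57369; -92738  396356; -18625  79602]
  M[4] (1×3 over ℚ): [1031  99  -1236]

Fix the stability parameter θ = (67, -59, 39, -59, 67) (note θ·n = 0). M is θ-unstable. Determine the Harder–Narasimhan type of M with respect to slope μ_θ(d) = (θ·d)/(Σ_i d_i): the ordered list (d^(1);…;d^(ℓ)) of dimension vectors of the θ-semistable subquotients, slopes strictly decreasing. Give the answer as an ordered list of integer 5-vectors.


Barcode: M ≅ I[1,1], I[1,2], I[1,4], I[1,5], I[2,2], I[4,4]. HN layers by μ_θ (4 steps, strictly decreasing):
  μ^(1)=67; μ^(2)=4; μ^(3)=-3; μ^(4)=-59

((1, 0, 0, 0, 1); (1, 1, 0, 0, 0); (2, 2, 2, 2, 0); (0, 1, 0, 1, 0))


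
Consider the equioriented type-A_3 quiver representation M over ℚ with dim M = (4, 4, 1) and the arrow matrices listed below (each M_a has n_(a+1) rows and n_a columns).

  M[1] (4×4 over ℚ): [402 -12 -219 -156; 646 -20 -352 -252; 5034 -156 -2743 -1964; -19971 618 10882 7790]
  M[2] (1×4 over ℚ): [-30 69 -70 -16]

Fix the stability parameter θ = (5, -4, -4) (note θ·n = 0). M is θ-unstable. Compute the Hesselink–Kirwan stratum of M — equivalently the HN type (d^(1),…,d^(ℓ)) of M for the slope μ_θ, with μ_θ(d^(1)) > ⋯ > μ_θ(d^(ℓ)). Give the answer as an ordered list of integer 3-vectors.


Interval decomposition of M: I[1,1]^2, I[1,2], I[1,3], I[2,2]^2.
HN type (ℓ=4): μ^(1)=5; μ^(2)=1/2; μ^(3)=-1; μ^(4)=-4

((2, 0, 0); (1, 1, 0); (1, 1, 1); (0, 2, 0))


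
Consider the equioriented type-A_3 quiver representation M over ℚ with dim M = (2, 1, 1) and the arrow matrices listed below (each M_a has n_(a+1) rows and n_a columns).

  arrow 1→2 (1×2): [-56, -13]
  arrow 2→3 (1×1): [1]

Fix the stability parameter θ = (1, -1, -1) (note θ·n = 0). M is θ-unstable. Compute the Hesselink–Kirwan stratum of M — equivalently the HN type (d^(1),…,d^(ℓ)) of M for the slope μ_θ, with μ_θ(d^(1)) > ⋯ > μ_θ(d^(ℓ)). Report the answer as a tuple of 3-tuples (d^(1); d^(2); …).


Barcode: M ≅ I[1,1], I[1,3]. HN layers by μ_θ (2 steps, strictly decreasing):
  μ^(1)=1; μ^(2)=-1/3

((1, 0, 0); (1, 1, 1))


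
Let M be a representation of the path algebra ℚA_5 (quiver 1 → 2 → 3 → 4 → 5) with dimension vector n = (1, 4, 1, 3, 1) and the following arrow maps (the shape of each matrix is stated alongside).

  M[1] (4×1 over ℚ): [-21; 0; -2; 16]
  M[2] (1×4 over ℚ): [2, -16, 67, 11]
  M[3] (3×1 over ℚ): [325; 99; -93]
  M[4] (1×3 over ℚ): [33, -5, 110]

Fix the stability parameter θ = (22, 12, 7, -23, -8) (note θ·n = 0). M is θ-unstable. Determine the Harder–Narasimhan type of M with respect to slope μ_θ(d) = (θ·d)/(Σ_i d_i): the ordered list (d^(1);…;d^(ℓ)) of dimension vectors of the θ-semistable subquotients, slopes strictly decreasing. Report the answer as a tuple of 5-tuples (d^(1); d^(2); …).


Barcode: M ≅ I[1,2], I[2,2]^2, I[2,4], I[4,4], I[4,5]. HN layers by μ_θ (5 steps, strictly decreasing):
  μ^(1)=17; μ^(2)=12; μ^(3)=-4/3; μ^(4)=-8; μ^(5)=-23

((1, 1, 0, 0, 0); (0, 2, 0, 0, 0); (0, 1, 1, 1, 0); (0, 0, 0, 0, 1); (0, 0, 0, 2, 0))


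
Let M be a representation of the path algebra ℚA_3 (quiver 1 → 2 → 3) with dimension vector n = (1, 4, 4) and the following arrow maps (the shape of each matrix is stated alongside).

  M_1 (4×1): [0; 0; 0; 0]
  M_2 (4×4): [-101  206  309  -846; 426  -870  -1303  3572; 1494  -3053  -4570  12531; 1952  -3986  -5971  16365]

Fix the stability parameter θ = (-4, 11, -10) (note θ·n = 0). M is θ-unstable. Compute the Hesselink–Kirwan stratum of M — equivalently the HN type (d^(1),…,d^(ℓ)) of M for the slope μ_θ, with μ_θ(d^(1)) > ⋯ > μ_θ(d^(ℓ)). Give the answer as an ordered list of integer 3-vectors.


Interval decomposition of M: I[1,1], I[2,3]^4.
HN type (ℓ=2): μ^(1)=1/2; μ^(2)=-4

((0, 4, 4); (1, 0, 0))


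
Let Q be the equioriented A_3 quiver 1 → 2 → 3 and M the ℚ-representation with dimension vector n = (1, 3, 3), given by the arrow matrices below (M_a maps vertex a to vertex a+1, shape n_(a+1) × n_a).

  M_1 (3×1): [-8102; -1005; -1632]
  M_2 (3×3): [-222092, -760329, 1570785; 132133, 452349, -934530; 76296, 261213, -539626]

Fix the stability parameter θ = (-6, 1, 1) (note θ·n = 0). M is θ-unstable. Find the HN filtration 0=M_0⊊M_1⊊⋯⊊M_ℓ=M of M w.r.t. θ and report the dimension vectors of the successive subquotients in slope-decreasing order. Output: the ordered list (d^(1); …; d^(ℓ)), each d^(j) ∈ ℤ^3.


Interval decomposition of M: I[1,3], I[2,3]^2.
HN type (ℓ=2): μ^(1)=1; μ^(2)=-6

((0, 3, 3); (1, 0, 0))


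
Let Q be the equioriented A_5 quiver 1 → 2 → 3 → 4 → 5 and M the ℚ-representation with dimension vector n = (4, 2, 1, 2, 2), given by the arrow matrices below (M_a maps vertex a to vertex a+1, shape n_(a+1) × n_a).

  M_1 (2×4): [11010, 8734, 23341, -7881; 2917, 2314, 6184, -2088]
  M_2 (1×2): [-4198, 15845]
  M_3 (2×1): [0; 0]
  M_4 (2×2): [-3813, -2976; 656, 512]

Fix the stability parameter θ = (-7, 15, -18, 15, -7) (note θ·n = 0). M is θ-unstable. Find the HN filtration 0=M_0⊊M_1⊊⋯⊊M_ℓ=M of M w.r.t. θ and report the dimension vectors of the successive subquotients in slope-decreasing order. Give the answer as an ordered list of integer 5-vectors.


Via rank(M_{q-1}∘⋯∘M_p): M ≅ I[1,1]^2, I[1,2], I[1,3], I[4,4], I[4,5], I[5,5].
μ_θ-semistable layers: μ^(1)=15; μ^(2)=4; μ^(3)=-3/2; μ^(4)=-7

((0, 1, 0, 1, 0); (0, 0, 0, 1, 1); (0, 1, 1, 0, 0); (4, 0, 0, 0, 1))


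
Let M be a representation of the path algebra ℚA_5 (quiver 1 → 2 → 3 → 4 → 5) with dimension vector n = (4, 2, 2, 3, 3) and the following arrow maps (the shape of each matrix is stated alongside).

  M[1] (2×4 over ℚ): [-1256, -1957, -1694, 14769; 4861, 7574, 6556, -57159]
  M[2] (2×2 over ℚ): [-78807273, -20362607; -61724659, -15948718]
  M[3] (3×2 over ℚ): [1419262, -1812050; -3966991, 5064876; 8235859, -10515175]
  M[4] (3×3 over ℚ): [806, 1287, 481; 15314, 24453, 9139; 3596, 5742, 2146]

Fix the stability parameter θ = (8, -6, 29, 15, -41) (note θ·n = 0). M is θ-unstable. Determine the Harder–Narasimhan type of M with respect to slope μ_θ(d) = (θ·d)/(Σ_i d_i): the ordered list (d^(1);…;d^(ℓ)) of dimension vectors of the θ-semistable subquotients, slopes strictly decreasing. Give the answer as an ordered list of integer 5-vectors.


Interval decomposition of M: I[1,1]^2, I[1,4], I[1,5], I[4,4], I[5,5]^2.
HN type (ℓ=5): μ^(1)=22; μ^(2)=15; μ^(3)=8; μ^(4)=1; μ^(5)=-41

((0, 0, 1, 1, 0); (0, 0, 0, 1, 0); (2, 0, 0, 0, 0); (2, 2, 1, 1, 1); (0, 0, 0, 0, 2))


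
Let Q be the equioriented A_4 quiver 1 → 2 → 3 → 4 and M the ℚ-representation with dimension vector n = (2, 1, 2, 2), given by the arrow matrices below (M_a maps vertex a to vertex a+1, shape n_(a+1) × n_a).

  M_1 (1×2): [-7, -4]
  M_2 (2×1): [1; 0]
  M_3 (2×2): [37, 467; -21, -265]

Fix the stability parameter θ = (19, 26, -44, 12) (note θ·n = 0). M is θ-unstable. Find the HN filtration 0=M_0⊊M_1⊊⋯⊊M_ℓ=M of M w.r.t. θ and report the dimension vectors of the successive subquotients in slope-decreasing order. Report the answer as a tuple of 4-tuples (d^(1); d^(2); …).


Interval decomposition of M: I[1,1], I[1,4], I[3,4].
HN type (ℓ=4): μ^(1)=19; μ^(2)=12; μ^(3)=1/3; μ^(4)=-44

((1, 0, 0, 0); (0, 0, 0, 2); (1, 1, 1, 0); (0, 0, 1, 0))


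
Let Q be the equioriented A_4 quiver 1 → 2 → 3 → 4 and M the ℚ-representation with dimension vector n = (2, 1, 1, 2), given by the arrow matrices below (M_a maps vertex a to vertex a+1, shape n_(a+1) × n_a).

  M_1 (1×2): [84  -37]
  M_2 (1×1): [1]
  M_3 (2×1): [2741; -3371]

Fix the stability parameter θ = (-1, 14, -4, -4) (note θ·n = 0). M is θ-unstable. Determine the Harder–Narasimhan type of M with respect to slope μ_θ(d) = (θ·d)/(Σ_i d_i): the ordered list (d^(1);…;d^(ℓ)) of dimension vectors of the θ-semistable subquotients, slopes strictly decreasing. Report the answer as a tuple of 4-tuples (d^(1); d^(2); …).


Interval decomposition of M: I[1,1], I[1,4], I[4,4].
HN type (ℓ=3): μ^(1)=2; μ^(2)=-1; μ^(3)=-4

((0, 1, 1, 1); (2, 0, 0, 0); (0, 0, 0, 1))


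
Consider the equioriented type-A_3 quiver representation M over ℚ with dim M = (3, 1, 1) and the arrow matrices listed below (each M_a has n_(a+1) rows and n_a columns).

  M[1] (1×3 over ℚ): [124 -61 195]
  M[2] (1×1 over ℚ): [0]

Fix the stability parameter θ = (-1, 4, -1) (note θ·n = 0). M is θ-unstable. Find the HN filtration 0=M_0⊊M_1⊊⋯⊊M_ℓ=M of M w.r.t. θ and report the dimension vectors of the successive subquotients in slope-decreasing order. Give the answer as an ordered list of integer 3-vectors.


Interval decomposition of M: I[1,1]^2, I[1,2], I[3,3].
HN type (ℓ=2): μ^(1)=4; μ^(2)=-1

((0, 1, 0); (3, 0, 1))


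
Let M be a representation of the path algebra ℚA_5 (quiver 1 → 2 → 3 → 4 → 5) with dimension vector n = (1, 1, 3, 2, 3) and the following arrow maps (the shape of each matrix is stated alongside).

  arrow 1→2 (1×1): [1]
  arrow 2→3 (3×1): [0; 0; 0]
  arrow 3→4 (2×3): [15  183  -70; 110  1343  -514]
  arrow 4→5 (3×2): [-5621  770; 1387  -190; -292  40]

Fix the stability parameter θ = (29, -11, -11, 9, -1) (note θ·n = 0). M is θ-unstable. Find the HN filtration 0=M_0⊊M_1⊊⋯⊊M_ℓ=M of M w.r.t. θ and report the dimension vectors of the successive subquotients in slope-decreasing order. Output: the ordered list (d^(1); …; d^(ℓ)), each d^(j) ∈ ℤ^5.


Barcode: M ≅ I[1,2], I[3,3], I[3,4], I[3,5], I[5,5]^2. HN layers by μ_θ (4 steps, strictly decreasing):
  μ^(1)=9; μ^(2)=4; μ^(3)=-1; μ^(4)=-11

((1, 1, 0, 1, 0); (0, 0, 0, 1, 1); (0, 0, 0, 0, 2); (0, 0, 3, 0, 0))


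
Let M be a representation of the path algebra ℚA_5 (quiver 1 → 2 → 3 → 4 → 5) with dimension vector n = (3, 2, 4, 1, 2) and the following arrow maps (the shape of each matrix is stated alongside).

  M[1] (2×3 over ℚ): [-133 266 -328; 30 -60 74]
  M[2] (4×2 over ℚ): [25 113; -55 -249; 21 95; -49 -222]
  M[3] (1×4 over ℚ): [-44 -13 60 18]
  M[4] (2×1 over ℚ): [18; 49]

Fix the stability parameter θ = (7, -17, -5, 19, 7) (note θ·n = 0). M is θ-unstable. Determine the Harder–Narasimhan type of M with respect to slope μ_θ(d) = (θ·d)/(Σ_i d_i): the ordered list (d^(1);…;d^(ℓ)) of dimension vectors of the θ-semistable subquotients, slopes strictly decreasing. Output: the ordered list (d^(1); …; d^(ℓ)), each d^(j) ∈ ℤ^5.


Barcode: M ≅ I[1,1], I[1,3], I[1,5], I[3,3]^2, I[5,5]. HN layers by μ_θ (3 steps, strictly decreasing):
  μ^(1)=13; μ^(2)=7; μ^(3)=-5

((0, 0, 0, 1, 1); (1, 0, 0, 0, 1); (2, 2, 4, 0, 0))


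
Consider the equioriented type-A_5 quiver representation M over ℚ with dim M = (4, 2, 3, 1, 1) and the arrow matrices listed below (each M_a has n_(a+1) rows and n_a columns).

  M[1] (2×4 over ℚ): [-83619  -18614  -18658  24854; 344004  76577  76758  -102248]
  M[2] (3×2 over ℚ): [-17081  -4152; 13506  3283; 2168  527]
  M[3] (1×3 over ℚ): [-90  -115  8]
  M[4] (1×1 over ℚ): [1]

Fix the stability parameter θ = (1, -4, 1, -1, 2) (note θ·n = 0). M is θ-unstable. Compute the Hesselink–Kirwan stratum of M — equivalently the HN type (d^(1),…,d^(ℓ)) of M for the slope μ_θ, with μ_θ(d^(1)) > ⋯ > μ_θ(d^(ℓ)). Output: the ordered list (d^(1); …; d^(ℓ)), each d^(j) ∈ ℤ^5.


Barcode: M ≅ I[1,1]^2, I[1,3], I[1,5], I[3,3]. HN layers by μ_θ (4 steps, strictly decreasing):
  μ^(1)=2; μ^(2)=1; μ^(3)=0; μ^(4)=-3/2

((0, 0, 0, 0, 1); (2, 0, 2, 0, 0); (0, 0, 1, 1, 0); (2, 2, 0, 0, 0))


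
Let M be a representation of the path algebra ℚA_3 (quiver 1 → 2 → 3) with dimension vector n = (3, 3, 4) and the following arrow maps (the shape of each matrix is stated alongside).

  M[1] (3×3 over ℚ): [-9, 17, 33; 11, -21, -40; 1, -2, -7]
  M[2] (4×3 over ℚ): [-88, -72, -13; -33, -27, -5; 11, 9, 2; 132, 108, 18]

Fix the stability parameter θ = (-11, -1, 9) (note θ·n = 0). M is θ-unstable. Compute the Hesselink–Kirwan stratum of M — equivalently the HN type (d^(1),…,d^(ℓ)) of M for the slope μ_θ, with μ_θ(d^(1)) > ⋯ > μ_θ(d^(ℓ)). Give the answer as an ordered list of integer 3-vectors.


Via rank(M_{q-1}∘⋯∘M_p): M ≅ I[1,2], I[1,3]^2, I[3,3]^2.
μ_θ-semistable layers: μ^(1)=9; μ^(2)=-1; μ^(3)=-11

((0, 0, 4); (0, 3, 0); (3, 0, 0))


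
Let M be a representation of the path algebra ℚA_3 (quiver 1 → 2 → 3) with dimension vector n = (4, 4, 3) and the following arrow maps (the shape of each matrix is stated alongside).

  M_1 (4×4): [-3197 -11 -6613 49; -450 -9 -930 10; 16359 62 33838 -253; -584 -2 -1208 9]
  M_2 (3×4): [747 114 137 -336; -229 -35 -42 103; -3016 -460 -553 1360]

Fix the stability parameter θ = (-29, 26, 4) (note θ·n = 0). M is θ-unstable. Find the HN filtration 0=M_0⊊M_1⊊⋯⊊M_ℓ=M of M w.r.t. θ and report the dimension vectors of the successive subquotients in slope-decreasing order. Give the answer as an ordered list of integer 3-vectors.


Barcode: M ≅ I[1,2], I[1,3]^3. HN layers by μ_θ (3 steps, strictly decreasing):
  μ^(1)=26; μ^(2)=15; μ^(3)=-29

((0, 1, 0); (0, 3, 3); (4, 0, 0))


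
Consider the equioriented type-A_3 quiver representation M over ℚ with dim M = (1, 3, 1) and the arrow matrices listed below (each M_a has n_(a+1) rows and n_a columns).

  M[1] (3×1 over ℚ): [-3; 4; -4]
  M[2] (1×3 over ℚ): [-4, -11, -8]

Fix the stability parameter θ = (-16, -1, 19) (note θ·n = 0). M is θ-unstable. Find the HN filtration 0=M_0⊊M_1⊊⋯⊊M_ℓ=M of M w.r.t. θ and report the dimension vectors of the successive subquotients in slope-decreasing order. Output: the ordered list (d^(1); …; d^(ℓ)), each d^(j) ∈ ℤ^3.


Barcode: M ≅ I[1,2], I[2,2], I[2,3]. HN layers by μ_θ (3 steps, strictly decreasing):
  μ^(1)=19; μ^(2)=-1; μ^(3)=-16

((0, 0, 1); (0, 3, 0); (1, 0, 0))


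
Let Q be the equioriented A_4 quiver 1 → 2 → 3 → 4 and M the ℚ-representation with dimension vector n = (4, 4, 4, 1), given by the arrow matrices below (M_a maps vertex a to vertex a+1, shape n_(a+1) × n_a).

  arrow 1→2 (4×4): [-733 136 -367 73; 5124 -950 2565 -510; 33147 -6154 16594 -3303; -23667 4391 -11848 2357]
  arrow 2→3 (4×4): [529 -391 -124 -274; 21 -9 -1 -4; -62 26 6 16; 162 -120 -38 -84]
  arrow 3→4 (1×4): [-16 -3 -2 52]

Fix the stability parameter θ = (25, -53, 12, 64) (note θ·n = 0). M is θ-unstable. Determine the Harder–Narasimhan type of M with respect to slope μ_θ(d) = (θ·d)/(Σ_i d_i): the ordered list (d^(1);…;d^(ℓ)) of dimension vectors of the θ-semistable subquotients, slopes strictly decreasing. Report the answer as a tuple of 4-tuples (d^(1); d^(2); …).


Via rank(M_{q-1}∘⋯∘M_p): M ≅ I[1,2], I[1,3]^2, I[1,4], I[3,3].
μ_θ-semistable layers: μ^(1)=64; μ^(2)=12; μ^(3)=-14

((0, 0, 0, 1); (0, 0, 4, 0); (4, 4, 0, 0))


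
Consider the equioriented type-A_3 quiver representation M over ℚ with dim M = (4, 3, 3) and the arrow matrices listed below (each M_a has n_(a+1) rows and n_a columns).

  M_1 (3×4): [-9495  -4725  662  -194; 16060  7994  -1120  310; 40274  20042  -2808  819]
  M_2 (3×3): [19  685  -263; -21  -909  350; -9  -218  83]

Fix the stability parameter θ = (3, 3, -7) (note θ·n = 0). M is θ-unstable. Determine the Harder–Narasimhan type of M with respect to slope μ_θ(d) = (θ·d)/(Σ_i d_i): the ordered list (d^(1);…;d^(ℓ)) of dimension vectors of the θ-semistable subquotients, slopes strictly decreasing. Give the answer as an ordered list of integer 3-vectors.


Via rank(M_{q-1}∘⋯∘M_p): M ≅ I[1,1], I[1,3]^3.
μ_θ-semistable layers: μ^(1)=3; μ^(2)=-1/3

((1, 0, 0); (3, 3, 3))


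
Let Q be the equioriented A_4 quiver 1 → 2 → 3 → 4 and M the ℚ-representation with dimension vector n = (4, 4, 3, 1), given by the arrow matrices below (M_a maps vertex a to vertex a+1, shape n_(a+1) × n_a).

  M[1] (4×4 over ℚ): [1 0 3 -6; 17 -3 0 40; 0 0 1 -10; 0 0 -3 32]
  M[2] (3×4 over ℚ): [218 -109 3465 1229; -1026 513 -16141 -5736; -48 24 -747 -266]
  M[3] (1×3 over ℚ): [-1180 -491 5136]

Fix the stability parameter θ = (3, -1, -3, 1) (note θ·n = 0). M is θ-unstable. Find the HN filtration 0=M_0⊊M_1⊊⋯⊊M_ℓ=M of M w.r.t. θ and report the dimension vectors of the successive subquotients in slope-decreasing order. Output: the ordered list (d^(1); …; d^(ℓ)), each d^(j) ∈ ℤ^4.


Interval decomposition of M: I[1,2], I[1,3]^2, I[1,4].
HN type (ℓ=2): μ^(1)=1; μ^(2)=-1/3

((1, 1, 0, 1); (3, 3, 3, 0))


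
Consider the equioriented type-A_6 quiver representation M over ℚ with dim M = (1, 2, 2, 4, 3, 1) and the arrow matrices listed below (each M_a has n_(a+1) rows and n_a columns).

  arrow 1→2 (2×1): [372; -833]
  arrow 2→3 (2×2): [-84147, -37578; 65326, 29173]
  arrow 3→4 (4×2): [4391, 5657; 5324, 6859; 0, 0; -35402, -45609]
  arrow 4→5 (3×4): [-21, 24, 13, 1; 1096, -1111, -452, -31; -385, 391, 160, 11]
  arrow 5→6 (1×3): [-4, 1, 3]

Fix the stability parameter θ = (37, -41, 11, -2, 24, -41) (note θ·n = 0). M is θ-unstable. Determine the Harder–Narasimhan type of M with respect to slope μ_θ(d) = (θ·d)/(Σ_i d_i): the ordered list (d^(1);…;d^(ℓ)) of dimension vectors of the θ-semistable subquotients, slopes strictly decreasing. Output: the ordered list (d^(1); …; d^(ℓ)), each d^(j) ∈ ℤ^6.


Barcode: M ≅ I[1,6], I[2,5], I[4,4], I[4,5]. HN layers by μ_θ (4 steps, strictly decreasing):
  μ^(1)=24; μ^(2)=9/2; μ^(3)=-2; μ^(4)=-41

((0, 0, 0, 0, 2, 0); (0, 0, 1, 1, 0, 0); (1, 1, 1, 3, 1, 1); (0, 1, 0, 0, 0, 0))


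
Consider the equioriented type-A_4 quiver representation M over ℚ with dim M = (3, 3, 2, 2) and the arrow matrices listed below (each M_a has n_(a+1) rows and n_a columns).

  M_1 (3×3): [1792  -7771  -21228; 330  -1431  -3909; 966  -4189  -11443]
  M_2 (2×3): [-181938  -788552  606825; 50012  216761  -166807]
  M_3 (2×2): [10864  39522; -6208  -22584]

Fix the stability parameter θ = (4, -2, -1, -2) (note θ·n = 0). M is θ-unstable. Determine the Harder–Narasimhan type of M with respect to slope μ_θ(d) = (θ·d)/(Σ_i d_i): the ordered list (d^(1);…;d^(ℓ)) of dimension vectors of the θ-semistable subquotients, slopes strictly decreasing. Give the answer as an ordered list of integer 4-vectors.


Via rank(M_{q-1}∘⋯∘M_p): M ≅ I[1,1], I[1,2], I[1,3], I[2,4], I[4,4].
μ_θ-semistable layers: μ^(1)=4; μ^(2)=1; μ^(3)=1/3; μ^(4)=-3/2; μ^(5)=-2

((1, 0, 0, 0); (1, 1, 0, 0); (1, 1, 1, 0); (0, 0, 1, 1); (0, 1, 0, 1))


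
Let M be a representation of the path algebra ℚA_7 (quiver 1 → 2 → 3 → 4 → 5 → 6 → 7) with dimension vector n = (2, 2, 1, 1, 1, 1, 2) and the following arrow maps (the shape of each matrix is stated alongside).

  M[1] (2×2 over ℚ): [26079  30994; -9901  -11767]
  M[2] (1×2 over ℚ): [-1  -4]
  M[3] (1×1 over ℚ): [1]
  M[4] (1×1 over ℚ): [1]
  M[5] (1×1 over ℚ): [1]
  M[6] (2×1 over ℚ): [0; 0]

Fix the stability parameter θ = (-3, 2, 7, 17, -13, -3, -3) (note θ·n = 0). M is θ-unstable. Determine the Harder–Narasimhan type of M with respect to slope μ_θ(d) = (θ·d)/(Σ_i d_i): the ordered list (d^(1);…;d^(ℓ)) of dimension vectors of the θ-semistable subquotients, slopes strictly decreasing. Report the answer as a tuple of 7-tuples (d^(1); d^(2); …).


Via rank(M_{q-1}∘⋯∘M_p): M ≅ I[1,2], I[1,6], I[7,7]^2.
μ_θ-semistable layers: μ^(1)=2; μ^(2)=-3

((0, 2, 1, 1, 1, 1, 0); (2, 0, 0, 0, 0, 0, 2))


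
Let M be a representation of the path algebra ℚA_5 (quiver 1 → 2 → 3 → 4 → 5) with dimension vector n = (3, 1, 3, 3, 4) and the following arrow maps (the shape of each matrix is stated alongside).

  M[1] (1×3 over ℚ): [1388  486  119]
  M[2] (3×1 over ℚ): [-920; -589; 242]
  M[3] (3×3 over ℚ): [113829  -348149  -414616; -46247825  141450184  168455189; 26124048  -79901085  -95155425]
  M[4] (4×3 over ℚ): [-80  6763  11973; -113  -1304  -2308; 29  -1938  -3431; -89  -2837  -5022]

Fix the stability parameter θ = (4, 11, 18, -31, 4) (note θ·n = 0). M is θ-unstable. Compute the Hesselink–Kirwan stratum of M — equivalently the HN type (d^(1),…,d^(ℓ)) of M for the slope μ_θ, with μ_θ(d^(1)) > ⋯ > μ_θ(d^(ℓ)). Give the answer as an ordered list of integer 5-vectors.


Interval decomposition of M: I[1,1]^2, I[1,5], I[3,5]^2, I[5,5].
HN type (ℓ=3): μ^(1)=4; μ^(2)=1/2; μ^(3)=-13/2

((2, 0, 0, 0, 4); (1, 1, 1, 1, 0); (0, 0, 2, 2, 0))


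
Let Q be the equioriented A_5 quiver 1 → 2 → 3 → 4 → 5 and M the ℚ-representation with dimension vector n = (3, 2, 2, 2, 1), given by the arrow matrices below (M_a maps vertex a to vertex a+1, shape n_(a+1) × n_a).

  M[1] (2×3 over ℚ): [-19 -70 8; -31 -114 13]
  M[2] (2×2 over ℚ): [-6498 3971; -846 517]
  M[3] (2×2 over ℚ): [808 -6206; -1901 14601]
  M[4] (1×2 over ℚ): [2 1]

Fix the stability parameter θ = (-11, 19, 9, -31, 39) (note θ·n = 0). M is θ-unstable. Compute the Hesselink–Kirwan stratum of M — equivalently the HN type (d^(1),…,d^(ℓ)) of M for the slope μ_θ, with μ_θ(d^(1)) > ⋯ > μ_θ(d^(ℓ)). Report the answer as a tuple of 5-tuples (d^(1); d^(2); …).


Interval decomposition of M: I[1,1], I[1,2], I[1,5], I[3,4].
HN type (ℓ=4): μ^(1)=39; μ^(2)=19; μ^(3)=-1; μ^(4)=-11

((0, 0, 0, 0, 1); (0, 1, 0, 0, 0); (0, 1, 1, 1, 0); (3, 0, 1, 1, 0))


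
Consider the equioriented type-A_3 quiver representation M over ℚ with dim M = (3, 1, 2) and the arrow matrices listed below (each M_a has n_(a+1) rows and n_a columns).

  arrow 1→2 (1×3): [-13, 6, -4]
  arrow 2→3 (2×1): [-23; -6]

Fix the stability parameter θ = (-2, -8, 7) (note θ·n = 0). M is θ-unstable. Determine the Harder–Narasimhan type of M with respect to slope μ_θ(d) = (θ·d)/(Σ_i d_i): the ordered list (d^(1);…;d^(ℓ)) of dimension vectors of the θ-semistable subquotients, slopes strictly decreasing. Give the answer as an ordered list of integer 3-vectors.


Via rank(M_{q-1}∘⋯∘M_p): M ≅ I[1,1]^2, I[1,3], I[3,3].
μ_θ-semistable layers: μ^(1)=7; μ^(2)=-2; μ^(3)=-5

((0, 0, 2); (2, 0, 0); (1, 1, 0))


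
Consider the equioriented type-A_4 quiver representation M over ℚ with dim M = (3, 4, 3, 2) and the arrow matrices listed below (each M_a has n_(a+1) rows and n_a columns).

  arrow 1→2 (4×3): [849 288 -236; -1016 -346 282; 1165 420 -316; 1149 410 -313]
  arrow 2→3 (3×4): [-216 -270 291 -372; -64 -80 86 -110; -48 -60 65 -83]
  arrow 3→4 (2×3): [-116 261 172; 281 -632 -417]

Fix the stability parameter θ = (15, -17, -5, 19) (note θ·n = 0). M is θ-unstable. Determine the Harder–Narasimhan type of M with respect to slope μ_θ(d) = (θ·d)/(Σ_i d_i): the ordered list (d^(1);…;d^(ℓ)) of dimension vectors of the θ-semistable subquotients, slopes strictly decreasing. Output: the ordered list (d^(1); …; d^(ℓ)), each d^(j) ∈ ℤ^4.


Interval decomposition of M: I[1,2], I[1,4]^2, I[2,2], I[3,3].
HN type (ℓ=5): μ^(1)=19; μ^(2)=-1; μ^(3)=-7/3; μ^(4)=-5; μ^(5)=-17

((0, 0, 0, 2); (1, 1, 0, 0); (2, 2, 2, 0); (0, 0, 1, 0); (0, 1, 0, 0))


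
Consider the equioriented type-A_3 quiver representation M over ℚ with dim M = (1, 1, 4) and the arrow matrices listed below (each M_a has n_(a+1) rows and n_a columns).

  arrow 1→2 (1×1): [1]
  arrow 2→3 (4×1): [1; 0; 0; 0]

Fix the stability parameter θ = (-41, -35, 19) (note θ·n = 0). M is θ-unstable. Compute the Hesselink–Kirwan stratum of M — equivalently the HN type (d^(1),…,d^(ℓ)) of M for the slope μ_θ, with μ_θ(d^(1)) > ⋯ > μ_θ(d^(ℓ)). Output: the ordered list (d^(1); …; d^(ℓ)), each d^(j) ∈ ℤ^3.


Barcode: M ≅ I[1,3], I[3,3]^3. HN layers by μ_θ (3 steps, strictly decreasing):
  μ^(1)=19; μ^(2)=-35; μ^(3)=-41

((0, 0, 4); (0, 1, 0); (1, 0, 0))


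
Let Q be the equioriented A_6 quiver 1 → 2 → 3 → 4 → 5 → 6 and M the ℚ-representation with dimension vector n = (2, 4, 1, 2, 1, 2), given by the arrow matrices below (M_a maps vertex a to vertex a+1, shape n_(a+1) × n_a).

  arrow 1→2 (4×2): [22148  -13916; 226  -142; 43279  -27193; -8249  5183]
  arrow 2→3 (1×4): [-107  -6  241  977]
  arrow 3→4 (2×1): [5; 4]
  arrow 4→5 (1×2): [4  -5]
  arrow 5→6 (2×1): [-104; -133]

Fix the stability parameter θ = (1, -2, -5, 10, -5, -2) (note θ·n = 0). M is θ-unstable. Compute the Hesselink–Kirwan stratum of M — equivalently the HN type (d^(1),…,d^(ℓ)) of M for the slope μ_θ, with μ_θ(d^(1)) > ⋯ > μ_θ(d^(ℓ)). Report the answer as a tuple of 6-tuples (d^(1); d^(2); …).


Barcode: M ≅ I[1,1], I[1,4], I[2,2]^3, I[4,6], I[6,6]. HN layers by μ_θ (3 steps, strictly decreasing):
  μ^(1)=10; μ^(2)=1; μ^(3)=-2

((0, 0, 0, 1, 0, 0); (1, 0, 0, 1, 1, 1); (1, 4, 1, 0, 0, 1))


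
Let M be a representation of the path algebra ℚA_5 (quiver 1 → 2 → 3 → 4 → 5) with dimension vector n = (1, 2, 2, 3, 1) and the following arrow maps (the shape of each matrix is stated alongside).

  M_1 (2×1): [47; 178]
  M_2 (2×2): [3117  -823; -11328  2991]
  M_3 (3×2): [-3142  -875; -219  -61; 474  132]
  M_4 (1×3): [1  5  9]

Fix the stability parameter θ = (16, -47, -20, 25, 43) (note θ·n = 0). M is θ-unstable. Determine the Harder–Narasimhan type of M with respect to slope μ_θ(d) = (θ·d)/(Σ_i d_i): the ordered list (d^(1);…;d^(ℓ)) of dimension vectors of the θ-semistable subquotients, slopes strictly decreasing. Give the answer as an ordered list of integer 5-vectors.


Barcode: M ≅ I[1,5], I[2,4], I[4,4]. HN layers by μ_θ (5 steps, strictly decreasing):
  μ^(1)=43; μ^(2)=25; μ^(3)=-17; μ^(4)=-20; μ^(5)=-47

((0, 0, 0, 0, 1); (0, 0, 0, 3, 0); (1, 1, 1, 0, 0); (0, 0, 1, 0, 0); (0, 1, 0, 0, 0))


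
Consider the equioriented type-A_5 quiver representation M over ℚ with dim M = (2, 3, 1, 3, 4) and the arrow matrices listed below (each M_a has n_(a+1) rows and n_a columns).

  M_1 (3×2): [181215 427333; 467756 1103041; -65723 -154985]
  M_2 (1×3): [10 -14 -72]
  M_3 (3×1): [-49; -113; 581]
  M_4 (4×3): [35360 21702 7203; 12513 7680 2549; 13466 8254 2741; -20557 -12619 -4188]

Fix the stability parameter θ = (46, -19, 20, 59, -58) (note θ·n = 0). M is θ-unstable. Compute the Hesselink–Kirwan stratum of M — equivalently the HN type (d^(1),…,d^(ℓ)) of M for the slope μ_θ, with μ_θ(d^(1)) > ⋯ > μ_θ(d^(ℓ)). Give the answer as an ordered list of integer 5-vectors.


Interval decomposition of M: I[1,2], I[1,5], I[2,2], I[4,5]^2, I[5,5].
HN type (ℓ=5): μ^(1)=27/2; μ^(2)=48/5; μ^(3)=1/2; μ^(4)=-19; μ^(5)=-58

((1, 1, 0, 0, 0); (1, 1, 1, 1, 1); (0, 0, 0, 2, 2); (0, 1, 0, 0, 0); (0, 0, 0, 0, 1))


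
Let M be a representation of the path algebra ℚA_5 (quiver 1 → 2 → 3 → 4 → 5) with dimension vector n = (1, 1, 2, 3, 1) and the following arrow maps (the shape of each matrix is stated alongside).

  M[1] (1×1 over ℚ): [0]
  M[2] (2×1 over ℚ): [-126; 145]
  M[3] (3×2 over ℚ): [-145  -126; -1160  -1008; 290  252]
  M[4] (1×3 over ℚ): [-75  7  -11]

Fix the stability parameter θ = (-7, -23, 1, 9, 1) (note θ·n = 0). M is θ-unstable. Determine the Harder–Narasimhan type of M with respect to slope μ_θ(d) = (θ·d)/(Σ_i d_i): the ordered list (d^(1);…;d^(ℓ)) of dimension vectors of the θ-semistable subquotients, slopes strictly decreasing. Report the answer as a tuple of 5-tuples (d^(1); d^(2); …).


Barcode: M ≅ I[1,1], I[2,3], I[3,5], I[4,4]^2. HN layers by μ_θ (5 steps, strictly decreasing):
  μ^(1)=9; μ^(2)=5; μ^(3)=1; μ^(4)=-7; μ^(5)=-23

((0, 0, 0, 2, 0); (0, 0, 0, 1, 1); (0, 0, 2, 0, 0); (1, 0, 0, 0, 0); (0, 1, 0, 0, 0))


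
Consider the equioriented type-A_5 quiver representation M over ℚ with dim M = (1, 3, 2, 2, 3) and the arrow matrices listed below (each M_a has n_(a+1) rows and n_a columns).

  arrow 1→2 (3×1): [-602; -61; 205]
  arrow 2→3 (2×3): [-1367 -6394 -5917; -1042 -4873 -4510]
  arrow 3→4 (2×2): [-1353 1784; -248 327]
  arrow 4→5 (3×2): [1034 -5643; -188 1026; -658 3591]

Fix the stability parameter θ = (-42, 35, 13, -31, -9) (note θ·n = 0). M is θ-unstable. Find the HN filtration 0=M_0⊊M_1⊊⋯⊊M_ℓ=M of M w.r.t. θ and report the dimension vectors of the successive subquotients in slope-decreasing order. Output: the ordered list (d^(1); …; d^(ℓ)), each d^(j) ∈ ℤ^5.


Interval decomposition of M: I[1,5], I[2,2], I[2,4], I[5,5]^2.
HN type (ℓ=5): μ^(1)=35; μ^(2)=17/3; μ^(3)=2; μ^(4)=-9; μ^(5)=-42

((0, 1, 0, 0, 0); (0, 1, 1, 1, 0); (0, 1, 1, 1, 1); (0, 0, 0, 0, 2); (1, 0, 0, 0, 0))


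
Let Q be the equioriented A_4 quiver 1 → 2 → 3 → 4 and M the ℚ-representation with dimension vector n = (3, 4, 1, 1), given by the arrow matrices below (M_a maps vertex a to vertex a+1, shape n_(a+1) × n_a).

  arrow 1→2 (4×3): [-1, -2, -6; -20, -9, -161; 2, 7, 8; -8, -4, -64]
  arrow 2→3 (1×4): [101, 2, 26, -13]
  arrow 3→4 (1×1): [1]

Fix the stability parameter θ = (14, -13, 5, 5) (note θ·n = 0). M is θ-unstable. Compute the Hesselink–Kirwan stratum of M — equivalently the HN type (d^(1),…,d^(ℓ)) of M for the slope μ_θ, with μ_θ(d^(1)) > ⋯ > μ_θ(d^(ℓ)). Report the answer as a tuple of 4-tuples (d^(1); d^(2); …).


Barcode: M ≅ I[1,2]^2, I[1,4], I[2,2]. HN layers by μ_θ (3 steps, strictly decreasing):
  μ^(1)=5; μ^(2)=1/2; μ^(3)=-13

((0, 0, 1, 1); (3, 3, 0, 0); (0, 1, 0, 0))


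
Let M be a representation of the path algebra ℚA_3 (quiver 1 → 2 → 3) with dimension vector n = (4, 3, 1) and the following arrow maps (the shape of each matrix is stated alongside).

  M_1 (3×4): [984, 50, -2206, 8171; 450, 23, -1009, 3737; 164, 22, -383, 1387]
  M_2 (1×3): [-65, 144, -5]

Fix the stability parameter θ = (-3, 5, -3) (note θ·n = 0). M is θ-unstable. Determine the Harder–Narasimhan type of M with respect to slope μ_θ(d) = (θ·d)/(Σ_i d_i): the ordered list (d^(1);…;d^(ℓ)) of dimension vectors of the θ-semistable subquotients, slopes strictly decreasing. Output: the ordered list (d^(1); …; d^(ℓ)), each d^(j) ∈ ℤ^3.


Barcode: M ≅ I[1,1], I[1,2]^2, I[1,3]. HN layers by μ_θ (3 steps, strictly decreasing):
  μ^(1)=5; μ^(2)=1; μ^(3)=-3

((0, 2, 0); (0, 1, 1); (4, 0, 0))


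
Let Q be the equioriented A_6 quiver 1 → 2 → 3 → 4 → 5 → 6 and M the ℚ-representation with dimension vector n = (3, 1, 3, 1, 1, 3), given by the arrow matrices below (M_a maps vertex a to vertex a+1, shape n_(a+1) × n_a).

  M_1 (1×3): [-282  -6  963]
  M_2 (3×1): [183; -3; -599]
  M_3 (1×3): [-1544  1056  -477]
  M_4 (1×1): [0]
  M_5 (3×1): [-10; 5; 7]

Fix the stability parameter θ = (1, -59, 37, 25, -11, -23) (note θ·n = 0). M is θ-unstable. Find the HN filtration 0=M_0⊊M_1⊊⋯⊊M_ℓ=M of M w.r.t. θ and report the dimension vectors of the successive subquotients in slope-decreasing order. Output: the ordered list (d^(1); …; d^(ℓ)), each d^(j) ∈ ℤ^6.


Barcode: M ≅ I[1,1]^2, I[1,4], I[3,3]^2, I[5,6], I[6,6]^2. HN layers by μ_θ (6 steps, strictly decreasing):
  μ^(1)=37; μ^(2)=31; μ^(3)=1; μ^(4)=-17; μ^(5)=-23; μ^(6)=-29

((0, 0, 2, 0, 0, 0); (0, 0, 1, 1, 0, 0); (2, 0, 0, 0, 0, 0); (0, 0, 0, 0, 1, 1); (0, 0, 0, 0, 0, 2); (1, 1, 0, 0, 0, 0))


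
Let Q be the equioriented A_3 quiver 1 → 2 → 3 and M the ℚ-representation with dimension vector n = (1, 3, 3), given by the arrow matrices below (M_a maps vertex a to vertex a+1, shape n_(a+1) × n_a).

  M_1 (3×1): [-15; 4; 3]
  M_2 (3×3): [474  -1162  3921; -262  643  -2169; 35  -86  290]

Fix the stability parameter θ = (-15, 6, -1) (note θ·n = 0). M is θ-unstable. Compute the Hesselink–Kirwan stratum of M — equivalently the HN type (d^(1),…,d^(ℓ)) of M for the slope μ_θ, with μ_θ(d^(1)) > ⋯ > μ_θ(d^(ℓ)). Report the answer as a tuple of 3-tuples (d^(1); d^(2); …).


Barcode: M ≅ I[1,3], I[2,3]^2. HN layers by μ_θ (2 steps, strictly decreasing):
  μ^(1)=5/2; μ^(2)=-15

((0, 3, 3); (1, 0, 0))


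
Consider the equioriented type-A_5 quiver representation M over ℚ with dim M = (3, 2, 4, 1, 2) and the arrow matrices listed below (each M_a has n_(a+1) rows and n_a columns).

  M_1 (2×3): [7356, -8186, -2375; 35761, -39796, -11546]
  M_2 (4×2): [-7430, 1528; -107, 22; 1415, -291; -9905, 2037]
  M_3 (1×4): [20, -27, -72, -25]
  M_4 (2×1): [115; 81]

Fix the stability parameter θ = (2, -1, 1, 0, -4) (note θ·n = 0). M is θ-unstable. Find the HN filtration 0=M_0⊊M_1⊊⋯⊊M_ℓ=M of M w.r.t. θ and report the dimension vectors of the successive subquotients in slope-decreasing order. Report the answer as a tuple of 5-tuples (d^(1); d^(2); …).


Via rank(M_{q-1}∘⋯∘M_p): M ≅ I[1,1], I[1,3], I[1,5], I[3,3]^2, I[5,5].
μ_θ-semistable layers: μ^(1)=2; μ^(2)=1; μ^(3)=1/2; μ^(4)=-2/5; μ^(5)=-4

((1, 0, 0, 0, 0); (0, 0, 3, 0, 0); (1, 1, 0, 0, 0); (1, 1, 1, 1, 1); (0, 0, 0, 0, 1))


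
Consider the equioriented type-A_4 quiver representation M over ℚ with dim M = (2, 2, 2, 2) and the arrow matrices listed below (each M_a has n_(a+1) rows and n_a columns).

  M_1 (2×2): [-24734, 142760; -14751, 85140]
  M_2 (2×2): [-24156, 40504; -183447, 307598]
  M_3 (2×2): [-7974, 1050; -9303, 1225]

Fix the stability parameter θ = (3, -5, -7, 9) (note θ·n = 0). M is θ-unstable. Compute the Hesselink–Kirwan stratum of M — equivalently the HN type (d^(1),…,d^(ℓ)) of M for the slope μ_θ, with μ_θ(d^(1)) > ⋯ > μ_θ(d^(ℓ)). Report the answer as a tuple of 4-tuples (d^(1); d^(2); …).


Barcode: M ≅ I[1,1], I[1,2], I[2,4], I[3,3], I[4,4]. HN layers by μ_θ (5 steps, strictly decreasing):
  μ^(1)=9; μ^(2)=3; μ^(3)=-1; μ^(4)=-6; μ^(5)=-7

((0, 0, 0, 2); (1, 0, 0, 0); (1, 1, 0, 0); (0, 1, 1, 0); (0, 0, 1, 0))


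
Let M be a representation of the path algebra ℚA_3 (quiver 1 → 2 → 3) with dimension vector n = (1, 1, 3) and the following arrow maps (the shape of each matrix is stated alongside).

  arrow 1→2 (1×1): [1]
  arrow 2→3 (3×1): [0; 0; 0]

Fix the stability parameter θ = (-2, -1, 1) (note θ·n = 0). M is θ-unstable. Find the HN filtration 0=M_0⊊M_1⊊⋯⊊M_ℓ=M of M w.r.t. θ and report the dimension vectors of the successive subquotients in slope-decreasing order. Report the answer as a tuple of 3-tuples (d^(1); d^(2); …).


Interval decomposition of M: I[1,2], I[3,3]^3.
HN type (ℓ=3): μ^(1)=1; μ^(2)=-1; μ^(3)=-2

((0, 0, 3); (0, 1, 0); (1, 0, 0))


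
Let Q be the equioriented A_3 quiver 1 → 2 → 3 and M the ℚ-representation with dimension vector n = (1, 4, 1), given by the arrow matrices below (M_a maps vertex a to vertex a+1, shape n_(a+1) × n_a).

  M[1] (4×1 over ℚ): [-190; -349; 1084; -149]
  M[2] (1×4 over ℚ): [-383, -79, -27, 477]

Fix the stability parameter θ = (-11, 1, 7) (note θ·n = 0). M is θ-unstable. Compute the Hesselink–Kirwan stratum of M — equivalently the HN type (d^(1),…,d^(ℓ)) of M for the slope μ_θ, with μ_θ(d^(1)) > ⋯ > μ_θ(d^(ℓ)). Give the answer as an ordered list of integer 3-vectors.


Barcode: M ≅ I[1,2], I[2,2]^2, I[2,3]. HN layers by μ_θ (3 steps, strictly decreasing):
  μ^(1)=7; μ^(2)=1; μ^(3)=-11

((0, 0, 1); (0, 4, 0); (1, 0, 0))


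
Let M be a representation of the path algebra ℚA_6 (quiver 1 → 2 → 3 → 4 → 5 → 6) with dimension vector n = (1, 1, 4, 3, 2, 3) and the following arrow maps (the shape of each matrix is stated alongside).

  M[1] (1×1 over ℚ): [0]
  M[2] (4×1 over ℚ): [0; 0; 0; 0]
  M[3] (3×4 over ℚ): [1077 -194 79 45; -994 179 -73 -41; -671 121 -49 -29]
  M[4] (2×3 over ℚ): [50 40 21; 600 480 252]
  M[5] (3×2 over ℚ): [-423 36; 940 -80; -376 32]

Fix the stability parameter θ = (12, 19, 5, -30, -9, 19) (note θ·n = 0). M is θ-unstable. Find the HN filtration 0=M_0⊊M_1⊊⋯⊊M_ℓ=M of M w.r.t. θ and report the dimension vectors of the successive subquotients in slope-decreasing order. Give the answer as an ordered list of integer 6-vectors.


Interval decomposition of M: I[1,1], I[2,2], I[3,3], I[3,4]^2, I[3,6], I[5,5], I[6,6]^2.
HN type (ℓ=5): μ^(1)=19; μ^(2)=12; μ^(3)=5; μ^(4)=-9; μ^(5)=-25/2

((0, 1, 0, 0, 0, 3); (1, 0, 0, 0, 0, 0); (0, 0, 1, 0, 0, 0); (0, 0, 0, 0, 2, 0); (0, 0, 3, 3, 0, 0))
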